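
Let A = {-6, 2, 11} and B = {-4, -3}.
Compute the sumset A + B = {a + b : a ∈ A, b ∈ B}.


A + B = {a + b : a ∈ A, b ∈ B}.
Enumerate all |A|·|B| = 3·2 = 6 pairs (a, b) and collect distinct sums.
a = -6: -6+-4=-10, -6+-3=-9
a = 2: 2+-4=-2, 2+-3=-1
a = 11: 11+-4=7, 11+-3=8
Collecting distinct sums: A + B = {-10, -9, -2, -1, 7, 8}
|A + B| = 6

A + B = {-10, -9, -2, -1, 7, 8}


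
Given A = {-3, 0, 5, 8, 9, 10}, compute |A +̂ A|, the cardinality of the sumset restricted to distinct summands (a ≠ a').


Restricted sumset: A +̂ A = {a + a' : a ∈ A, a' ∈ A, a ≠ a'}.
Equivalently, take A + A and drop any sum 2a that is achievable ONLY as a + a for a ∈ A (i.e. sums representable only with equal summands).
Enumerate pairs (a, a') with a < a' (symmetric, so each unordered pair gives one sum; this covers all a ≠ a'):
  -3 + 0 = -3
  -3 + 5 = 2
  -3 + 8 = 5
  -3 + 9 = 6
  -3 + 10 = 7
  0 + 5 = 5
  0 + 8 = 8
  0 + 9 = 9
  0 + 10 = 10
  5 + 8 = 13
  5 + 9 = 14
  5 + 10 = 15
  8 + 9 = 17
  8 + 10 = 18
  9 + 10 = 19
Collected distinct sums: {-3, 2, 5, 6, 7, 8, 9, 10, 13, 14, 15, 17, 18, 19}
|A +̂ A| = 14
(Reference bound: |A +̂ A| ≥ 2|A| - 3 for |A| ≥ 2, with |A| = 6 giving ≥ 9.)

|A +̂ A| = 14


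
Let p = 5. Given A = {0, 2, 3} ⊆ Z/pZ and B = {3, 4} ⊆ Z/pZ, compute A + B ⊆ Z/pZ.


Work in Z/5Z: reduce every sum a + b modulo 5.
Enumerate all 6 pairs:
a = 0: 0+3=3, 0+4=4
a = 2: 2+3=0, 2+4=1
a = 3: 3+3=1, 3+4=2
Distinct residues collected: {0, 1, 2, 3, 4}
|A + B| = 5 (out of 5 total residues).

A + B = {0, 1, 2, 3, 4}


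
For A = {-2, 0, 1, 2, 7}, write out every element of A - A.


A - A = {a - a' : a, a' ∈ A}.
Compute a - a' for each ordered pair (a, a'):
a = -2: -2--2=0, -2-0=-2, -2-1=-3, -2-2=-4, -2-7=-9
a = 0: 0--2=2, 0-0=0, 0-1=-1, 0-2=-2, 0-7=-7
a = 1: 1--2=3, 1-0=1, 1-1=0, 1-2=-1, 1-7=-6
a = 2: 2--2=4, 2-0=2, 2-1=1, 2-2=0, 2-7=-5
a = 7: 7--2=9, 7-0=7, 7-1=6, 7-2=5, 7-7=0
Collecting distinct values (and noting 0 appears from a-a):
A - A = {-9, -7, -6, -5, -4, -3, -2, -1, 0, 1, 2, 3, 4, 5, 6, 7, 9}
|A - A| = 17

A - A = {-9, -7, -6, -5, -4, -3, -2, -1, 0, 1, 2, 3, 4, 5, 6, 7, 9}


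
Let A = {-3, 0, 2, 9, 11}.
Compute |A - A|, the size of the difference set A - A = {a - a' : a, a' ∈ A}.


A - A = {a - a' : a, a' ∈ A}; |A| = 5.
Bounds: 2|A|-1 ≤ |A - A| ≤ |A|² - |A| + 1, i.e. 9 ≤ |A - A| ≤ 21.
Note: 0 ∈ A - A always (from a - a). The set is symmetric: if d ∈ A - A then -d ∈ A - A.
Enumerate nonzero differences d = a - a' with a > a' (then include -d):
Positive differences: {2, 3, 5, 7, 9, 11, 12, 14}
Full difference set: {0} ∪ (positive diffs) ∪ (negative diffs).
|A - A| = 1 + 2·8 = 17 (matches direct enumeration: 17).

|A - A| = 17


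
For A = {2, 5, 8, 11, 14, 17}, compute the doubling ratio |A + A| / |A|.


|A| = 6.
Compute A + A by enumerating all 36 pairs.
A + A = {4, 7, 10, 13, 16, 19, 22, 25, 28, 31, 34}, so |A + A| = 11.
K = |A + A| / |A| = 11/6 (already in lowest terms) ≈ 1.8333.
Reference: AP of size 6 gives K = 11/6 ≈ 1.8333; a fully generic set of size 6 gives K ≈ 3.5000.

|A| = 6, |A + A| = 11, K = 11/6.


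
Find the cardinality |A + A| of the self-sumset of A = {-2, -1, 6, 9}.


A + A = {a + a' : a, a' ∈ A}; |A| = 4.
General bounds: 2|A| - 1 ≤ |A + A| ≤ |A|(|A|+1)/2, i.e. 7 ≤ |A + A| ≤ 10.
Lower bound 2|A|-1 is attained iff A is an arithmetic progression.
Enumerate sums a + a' for a ≤ a' (symmetric, so this suffices):
a = -2: -2+-2=-4, -2+-1=-3, -2+6=4, -2+9=7
a = -1: -1+-1=-2, -1+6=5, -1+9=8
a = 6: 6+6=12, 6+9=15
a = 9: 9+9=18
Distinct sums: {-4, -3, -2, 4, 5, 7, 8, 12, 15, 18}
|A + A| = 10

|A + A| = 10


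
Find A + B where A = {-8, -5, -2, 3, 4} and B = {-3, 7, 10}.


A + B = {a + b : a ∈ A, b ∈ B}.
Enumerate all |A|·|B| = 5·3 = 15 pairs (a, b) and collect distinct sums.
a = -8: -8+-3=-11, -8+7=-1, -8+10=2
a = -5: -5+-3=-8, -5+7=2, -5+10=5
a = -2: -2+-3=-5, -2+7=5, -2+10=8
a = 3: 3+-3=0, 3+7=10, 3+10=13
a = 4: 4+-3=1, 4+7=11, 4+10=14
Collecting distinct sums: A + B = {-11, -8, -5, -1, 0, 1, 2, 5, 8, 10, 11, 13, 14}
|A + B| = 13

A + B = {-11, -8, -5, -1, 0, 1, 2, 5, 8, 10, 11, 13, 14}


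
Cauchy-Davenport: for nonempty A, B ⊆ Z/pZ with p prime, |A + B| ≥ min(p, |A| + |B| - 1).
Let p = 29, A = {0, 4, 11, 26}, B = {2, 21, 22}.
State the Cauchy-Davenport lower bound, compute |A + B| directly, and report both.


Cauchy-Davenport: |A + B| ≥ min(p, |A| + |B| - 1) for A, B nonempty in Z/pZ.
|A| = 4, |B| = 3, p = 29.
CD lower bound = min(29, 4 + 3 - 1) = min(29, 6) = 6.
Compute A + B mod 29 directly:
a = 0: 0+2=2, 0+21=21, 0+22=22
a = 4: 4+2=6, 4+21=25, 4+22=26
a = 11: 11+2=13, 11+21=3, 11+22=4
a = 26: 26+2=28, 26+21=18, 26+22=19
A + B = {2, 3, 4, 6, 13, 18, 19, 21, 22, 25, 26, 28}, so |A + B| = 12.
Verify: 12 ≥ 6? Yes ✓.

CD lower bound = 6, actual |A + B| = 12.


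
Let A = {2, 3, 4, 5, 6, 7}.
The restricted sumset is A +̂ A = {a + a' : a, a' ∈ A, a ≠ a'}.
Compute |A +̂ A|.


Restricted sumset: A +̂ A = {a + a' : a ∈ A, a' ∈ A, a ≠ a'}.
Equivalently, take A + A and drop any sum 2a that is achievable ONLY as a + a for a ∈ A (i.e. sums representable only with equal summands).
Enumerate pairs (a, a') with a < a' (symmetric, so each unordered pair gives one sum; this covers all a ≠ a'):
  2 + 3 = 5
  2 + 4 = 6
  2 + 5 = 7
  2 + 6 = 8
  2 + 7 = 9
  3 + 4 = 7
  3 + 5 = 8
  3 + 6 = 9
  3 + 7 = 10
  4 + 5 = 9
  4 + 6 = 10
  4 + 7 = 11
  5 + 6 = 11
  5 + 7 = 12
  6 + 7 = 13
Collected distinct sums: {5, 6, 7, 8, 9, 10, 11, 12, 13}
|A +̂ A| = 9
(Reference bound: |A +̂ A| ≥ 2|A| - 3 for |A| ≥ 2, with |A| = 6 giving ≥ 9.)

|A +̂ A| = 9


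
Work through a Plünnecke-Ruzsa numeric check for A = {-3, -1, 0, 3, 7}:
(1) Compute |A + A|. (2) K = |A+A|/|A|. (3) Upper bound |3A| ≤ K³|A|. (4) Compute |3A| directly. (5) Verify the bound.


|A| = 5.
Step 1: Compute A + A by enumerating all 25 pairs.
A + A = {-6, -4, -3, -2, -1, 0, 2, 3, 4, 6, 7, 10, 14}, so |A + A| = 13.
Step 2: Doubling constant K = |A + A|/|A| = 13/5 = 13/5 ≈ 2.6000.
Step 3: Plünnecke-Ruzsa gives |3A| ≤ K³·|A| = (2.6000)³ · 5 ≈ 87.8800.
Step 4: Compute 3A = A + A + A directly by enumerating all triples (a,b,c) ∈ A³; |3A| = 23.
Step 5: Check 23 ≤ 87.8800? Yes ✓.

K = 13/5, Plünnecke-Ruzsa bound K³|A| ≈ 87.8800, |3A| = 23, inequality holds.


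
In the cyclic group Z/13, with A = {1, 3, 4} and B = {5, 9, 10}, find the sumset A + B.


Work in Z/13Z: reduce every sum a + b modulo 13.
Enumerate all 9 pairs:
a = 1: 1+5=6, 1+9=10, 1+10=11
a = 3: 3+5=8, 3+9=12, 3+10=0
a = 4: 4+5=9, 4+9=0, 4+10=1
Distinct residues collected: {0, 1, 6, 8, 9, 10, 11, 12}
|A + B| = 8 (out of 13 total residues).

A + B = {0, 1, 6, 8, 9, 10, 11, 12}


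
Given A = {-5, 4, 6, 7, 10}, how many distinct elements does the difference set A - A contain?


A - A = {a - a' : a, a' ∈ A}; |A| = 5.
Bounds: 2|A|-1 ≤ |A - A| ≤ |A|² - |A| + 1, i.e. 9 ≤ |A - A| ≤ 21.
Note: 0 ∈ A - A always (from a - a). The set is symmetric: if d ∈ A - A then -d ∈ A - A.
Enumerate nonzero differences d = a - a' with a > a' (then include -d):
Positive differences: {1, 2, 3, 4, 6, 9, 11, 12, 15}
Full difference set: {0} ∪ (positive diffs) ∪ (negative diffs).
|A - A| = 1 + 2·9 = 19 (matches direct enumeration: 19).

|A - A| = 19


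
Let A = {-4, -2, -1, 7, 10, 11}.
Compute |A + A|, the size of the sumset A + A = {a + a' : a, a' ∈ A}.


A + A = {a + a' : a, a' ∈ A}; |A| = 6.
General bounds: 2|A| - 1 ≤ |A + A| ≤ |A|(|A|+1)/2, i.e. 11 ≤ |A + A| ≤ 21.
Lower bound 2|A|-1 is attained iff A is an arithmetic progression.
Enumerate sums a + a' for a ≤ a' (symmetric, so this suffices):
a = -4: -4+-4=-8, -4+-2=-6, -4+-1=-5, -4+7=3, -4+10=6, -4+11=7
a = -2: -2+-2=-4, -2+-1=-3, -2+7=5, -2+10=8, -2+11=9
a = -1: -1+-1=-2, -1+7=6, -1+10=9, -1+11=10
a = 7: 7+7=14, 7+10=17, 7+11=18
a = 10: 10+10=20, 10+11=21
a = 11: 11+11=22
Distinct sums: {-8, -6, -5, -4, -3, -2, 3, 5, 6, 7, 8, 9, 10, 14, 17, 18, 20, 21, 22}
|A + A| = 19

|A + A| = 19


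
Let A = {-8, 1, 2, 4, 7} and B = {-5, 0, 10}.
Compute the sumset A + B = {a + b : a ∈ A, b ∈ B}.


A + B = {a + b : a ∈ A, b ∈ B}.
Enumerate all |A|·|B| = 5·3 = 15 pairs (a, b) and collect distinct sums.
a = -8: -8+-5=-13, -8+0=-8, -8+10=2
a = 1: 1+-5=-4, 1+0=1, 1+10=11
a = 2: 2+-5=-3, 2+0=2, 2+10=12
a = 4: 4+-5=-1, 4+0=4, 4+10=14
a = 7: 7+-5=2, 7+0=7, 7+10=17
Collecting distinct sums: A + B = {-13, -8, -4, -3, -1, 1, 2, 4, 7, 11, 12, 14, 17}
|A + B| = 13

A + B = {-13, -8, -4, -3, -1, 1, 2, 4, 7, 11, 12, 14, 17}


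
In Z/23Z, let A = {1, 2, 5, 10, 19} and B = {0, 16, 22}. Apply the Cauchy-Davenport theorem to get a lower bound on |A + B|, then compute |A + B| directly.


Cauchy-Davenport: |A + B| ≥ min(p, |A| + |B| - 1) for A, B nonempty in Z/pZ.
|A| = 5, |B| = 3, p = 23.
CD lower bound = min(23, 5 + 3 - 1) = min(23, 7) = 7.
Compute A + B mod 23 directly:
a = 1: 1+0=1, 1+16=17, 1+22=0
a = 2: 2+0=2, 2+16=18, 2+22=1
a = 5: 5+0=5, 5+16=21, 5+22=4
a = 10: 10+0=10, 10+16=3, 10+22=9
a = 19: 19+0=19, 19+16=12, 19+22=18
A + B = {0, 1, 2, 3, 4, 5, 9, 10, 12, 17, 18, 19, 21}, so |A + B| = 13.
Verify: 13 ≥ 7? Yes ✓.

CD lower bound = 7, actual |A + B| = 13.


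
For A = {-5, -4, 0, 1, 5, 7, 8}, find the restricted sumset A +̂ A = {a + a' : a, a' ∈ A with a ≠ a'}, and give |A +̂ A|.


Restricted sumset: A +̂ A = {a + a' : a ∈ A, a' ∈ A, a ≠ a'}.
Equivalently, take A + A and drop any sum 2a that is achievable ONLY as a + a for a ∈ A (i.e. sums representable only with equal summands).
Enumerate pairs (a, a') with a < a' (symmetric, so each unordered pair gives one sum; this covers all a ≠ a'):
  -5 + -4 = -9
  -5 + 0 = -5
  -5 + 1 = -4
  -5 + 5 = 0
  -5 + 7 = 2
  -5 + 8 = 3
  -4 + 0 = -4
  -4 + 1 = -3
  -4 + 5 = 1
  -4 + 7 = 3
  -4 + 8 = 4
  0 + 1 = 1
  0 + 5 = 5
  0 + 7 = 7
  0 + 8 = 8
  1 + 5 = 6
  1 + 7 = 8
  1 + 8 = 9
  5 + 7 = 12
  5 + 8 = 13
  7 + 8 = 15
Collected distinct sums: {-9, -5, -4, -3, 0, 1, 2, 3, 4, 5, 6, 7, 8, 9, 12, 13, 15}
|A +̂ A| = 17
(Reference bound: |A +̂ A| ≥ 2|A| - 3 for |A| ≥ 2, with |A| = 7 giving ≥ 11.)

|A +̂ A| = 17


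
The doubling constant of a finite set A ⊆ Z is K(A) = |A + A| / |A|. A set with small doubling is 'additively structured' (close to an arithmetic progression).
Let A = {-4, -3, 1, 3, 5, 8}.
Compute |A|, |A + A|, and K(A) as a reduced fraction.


|A| = 6.
Compute A + A by enumerating all 36 pairs.
A + A = {-8, -7, -6, -3, -2, -1, 0, 1, 2, 4, 5, 6, 8, 9, 10, 11, 13, 16}, so |A + A| = 18.
K = |A + A| / |A| = 18/6 = 3/1 ≈ 3.0000.
Reference: AP of size 6 gives K = 11/6 ≈ 1.8333; a fully generic set of size 6 gives K ≈ 3.5000.

|A| = 6, |A + A| = 18, K = 18/6 = 3/1.


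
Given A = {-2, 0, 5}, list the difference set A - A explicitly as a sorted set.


A - A = {a - a' : a, a' ∈ A}.
Compute a - a' for each ordered pair (a, a'):
a = -2: -2--2=0, -2-0=-2, -2-5=-7
a = 0: 0--2=2, 0-0=0, 0-5=-5
a = 5: 5--2=7, 5-0=5, 5-5=0
Collecting distinct values (and noting 0 appears from a-a):
A - A = {-7, -5, -2, 0, 2, 5, 7}
|A - A| = 7

A - A = {-7, -5, -2, 0, 2, 5, 7}


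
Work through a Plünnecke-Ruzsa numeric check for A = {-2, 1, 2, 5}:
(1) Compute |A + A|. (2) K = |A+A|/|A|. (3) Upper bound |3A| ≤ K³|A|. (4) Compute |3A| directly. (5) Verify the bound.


|A| = 4.
Step 1: Compute A + A by enumerating all 16 pairs.
A + A = {-4, -1, 0, 2, 3, 4, 6, 7, 10}, so |A + A| = 9.
Step 2: Doubling constant K = |A + A|/|A| = 9/4 = 9/4 ≈ 2.2500.
Step 3: Plünnecke-Ruzsa gives |3A| ≤ K³·|A| = (2.2500)³ · 4 ≈ 45.5625.
Step 4: Compute 3A = A + A + A directly by enumerating all triples (a,b,c) ∈ A³; |3A| = 16.
Step 5: Check 16 ≤ 45.5625? Yes ✓.

K = 9/4, Plünnecke-Ruzsa bound K³|A| ≈ 45.5625, |3A| = 16, inequality holds.


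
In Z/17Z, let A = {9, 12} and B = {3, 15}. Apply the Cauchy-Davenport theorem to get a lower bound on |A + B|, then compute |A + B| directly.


Cauchy-Davenport: |A + B| ≥ min(p, |A| + |B| - 1) for A, B nonempty in Z/pZ.
|A| = 2, |B| = 2, p = 17.
CD lower bound = min(17, 2 + 2 - 1) = min(17, 3) = 3.
Compute A + B mod 17 directly:
a = 9: 9+3=12, 9+15=7
a = 12: 12+3=15, 12+15=10
A + B = {7, 10, 12, 15}, so |A + B| = 4.
Verify: 4 ≥ 3? Yes ✓.

CD lower bound = 3, actual |A + B| = 4.


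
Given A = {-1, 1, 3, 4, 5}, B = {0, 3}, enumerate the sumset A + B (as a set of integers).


A + B = {a + b : a ∈ A, b ∈ B}.
Enumerate all |A|·|B| = 5·2 = 10 pairs (a, b) and collect distinct sums.
a = -1: -1+0=-1, -1+3=2
a = 1: 1+0=1, 1+3=4
a = 3: 3+0=3, 3+3=6
a = 4: 4+0=4, 4+3=7
a = 5: 5+0=5, 5+3=8
Collecting distinct sums: A + B = {-1, 1, 2, 3, 4, 5, 6, 7, 8}
|A + B| = 9

A + B = {-1, 1, 2, 3, 4, 5, 6, 7, 8}


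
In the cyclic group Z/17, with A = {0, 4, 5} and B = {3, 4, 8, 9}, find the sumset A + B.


Work in Z/17Z: reduce every sum a + b modulo 17.
Enumerate all 12 pairs:
a = 0: 0+3=3, 0+4=4, 0+8=8, 0+9=9
a = 4: 4+3=7, 4+4=8, 4+8=12, 4+9=13
a = 5: 5+3=8, 5+4=9, 5+8=13, 5+9=14
Distinct residues collected: {3, 4, 7, 8, 9, 12, 13, 14}
|A + B| = 8 (out of 17 total residues).

A + B = {3, 4, 7, 8, 9, 12, 13, 14}


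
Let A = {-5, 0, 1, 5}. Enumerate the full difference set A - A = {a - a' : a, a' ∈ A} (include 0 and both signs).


A - A = {a - a' : a, a' ∈ A}.
Compute a - a' for each ordered pair (a, a'):
a = -5: -5--5=0, -5-0=-5, -5-1=-6, -5-5=-10
a = 0: 0--5=5, 0-0=0, 0-1=-1, 0-5=-5
a = 1: 1--5=6, 1-0=1, 1-1=0, 1-5=-4
a = 5: 5--5=10, 5-0=5, 5-1=4, 5-5=0
Collecting distinct values (and noting 0 appears from a-a):
A - A = {-10, -6, -5, -4, -1, 0, 1, 4, 5, 6, 10}
|A - A| = 11

A - A = {-10, -6, -5, -4, -1, 0, 1, 4, 5, 6, 10}


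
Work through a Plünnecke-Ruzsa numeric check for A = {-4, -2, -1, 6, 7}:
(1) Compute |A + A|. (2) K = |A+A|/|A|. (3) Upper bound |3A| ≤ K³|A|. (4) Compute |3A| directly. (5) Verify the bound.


|A| = 5.
Step 1: Compute A + A by enumerating all 25 pairs.
A + A = {-8, -6, -5, -4, -3, -2, 2, 3, 4, 5, 6, 12, 13, 14}, so |A + A| = 14.
Step 2: Doubling constant K = |A + A|/|A| = 14/5 = 14/5 ≈ 2.8000.
Step 3: Plünnecke-Ruzsa gives |3A| ≤ K³·|A| = (2.8000)³ · 5 ≈ 109.7600.
Step 4: Compute 3A = A + A + A directly by enumerating all triples (a,b,c) ∈ A³; |3A| = 27.
Step 5: Check 27 ≤ 109.7600? Yes ✓.

K = 14/5, Plünnecke-Ruzsa bound K³|A| ≈ 109.7600, |3A| = 27, inequality holds.


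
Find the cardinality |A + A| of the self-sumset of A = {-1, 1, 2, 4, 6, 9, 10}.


A + A = {a + a' : a, a' ∈ A}; |A| = 7.
General bounds: 2|A| - 1 ≤ |A + A| ≤ |A|(|A|+1)/2, i.e. 13 ≤ |A + A| ≤ 28.
Lower bound 2|A|-1 is attained iff A is an arithmetic progression.
Enumerate sums a + a' for a ≤ a' (symmetric, so this suffices):
a = -1: -1+-1=-2, -1+1=0, -1+2=1, -1+4=3, -1+6=5, -1+9=8, -1+10=9
a = 1: 1+1=2, 1+2=3, 1+4=5, 1+6=7, 1+9=10, 1+10=11
a = 2: 2+2=4, 2+4=6, 2+6=8, 2+9=11, 2+10=12
a = 4: 4+4=8, 4+6=10, 4+9=13, 4+10=14
a = 6: 6+6=12, 6+9=15, 6+10=16
a = 9: 9+9=18, 9+10=19
a = 10: 10+10=20
Distinct sums: {-2, 0, 1, 2, 3, 4, 5, 6, 7, 8, 9, 10, 11, 12, 13, 14, 15, 16, 18, 19, 20}
|A + A| = 21

|A + A| = 21


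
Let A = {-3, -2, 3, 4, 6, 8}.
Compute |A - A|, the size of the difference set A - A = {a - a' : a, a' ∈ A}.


A - A = {a - a' : a, a' ∈ A}; |A| = 6.
Bounds: 2|A|-1 ≤ |A - A| ≤ |A|² - |A| + 1, i.e. 11 ≤ |A - A| ≤ 31.
Note: 0 ∈ A - A always (from a - a). The set is symmetric: if d ∈ A - A then -d ∈ A - A.
Enumerate nonzero differences d = a - a' with a > a' (then include -d):
Positive differences: {1, 2, 3, 4, 5, 6, 7, 8, 9, 10, 11}
Full difference set: {0} ∪ (positive diffs) ∪ (negative diffs).
|A - A| = 1 + 2·11 = 23 (matches direct enumeration: 23).

|A - A| = 23


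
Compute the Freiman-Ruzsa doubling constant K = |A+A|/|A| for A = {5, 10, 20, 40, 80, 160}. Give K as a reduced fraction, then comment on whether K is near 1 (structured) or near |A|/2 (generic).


|A| = 6.
Compute A + A by enumerating all 36 pairs.
A + A = {10, 15, 20, 25, 30, 40, 45, 50, 60, 80, 85, 90, 100, 120, 160, 165, 170, 180, 200, 240, 320}, so |A + A| = 21.
K = |A + A| / |A| = 21/6 = 7/2 ≈ 3.5000.
Reference: AP of size 6 gives K = 11/6 ≈ 1.8333; a fully generic set of size 6 gives K ≈ 3.5000.

|A| = 6, |A + A| = 21, K = 21/6 = 7/2.


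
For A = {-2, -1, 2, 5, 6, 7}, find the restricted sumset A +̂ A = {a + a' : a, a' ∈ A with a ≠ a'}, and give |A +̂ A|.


Restricted sumset: A +̂ A = {a + a' : a ∈ A, a' ∈ A, a ≠ a'}.
Equivalently, take A + A and drop any sum 2a that is achievable ONLY as a + a for a ∈ A (i.e. sums representable only with equal summands).
Enumerate pairs (a, a') with a < a' (symmetric, so each unordered pair gives one sum; this covers all a ≠ a'):
  -2 + -1 = -3
  -2 + 2 = 0
  -2 + 5 = 3
  -2 + 6 = 4
  -2 + 7 = 5
  -1 + 2 = 1
  -1 + 5 = 4
  -1 + 6 = 5
  -1 + 7 = 6
  2 + 5 = 7
  2 + 6 = 8
  2 + 7 = 9
  5 + 6 = 11
  5 + 7 = 12
  6 + 7 = 13
Collected distinct sums: {-3, 0, 1, 3, 4, 5, 6, 7, 8, 9, 11, 12, 13}
|A +̂ A| = 13
(Reference bound: |A +̂ A| ≥ 2|A| - 3 for |A| ≥ 2, with |A| = 6 giving ≥ 9.)

|A +̂ A| = 13


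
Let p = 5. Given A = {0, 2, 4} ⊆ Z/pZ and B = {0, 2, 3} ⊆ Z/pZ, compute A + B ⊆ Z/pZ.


Work in Z/5Z: reduce every sum a + b modulo 5.
Enumerate all 9 pairs:
a = 0: 0+0=0, 0+2=2, 0+3=3
a = 2: 2+0=2, 2+2=4, 2+3=0
a = 4: 4+0=4, 4+2=1, 4+3=2
Distinct residues collected: {0, 1, 2, 3, 4}
|A + B| = 5 (out of 5 total residues).

A + B = {0, 1, 2, 3, 4}


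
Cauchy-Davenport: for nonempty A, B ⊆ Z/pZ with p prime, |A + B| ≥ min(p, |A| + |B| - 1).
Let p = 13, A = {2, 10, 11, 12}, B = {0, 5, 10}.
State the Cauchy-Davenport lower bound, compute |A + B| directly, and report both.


Cauchy-Davenport: |A + B| ≥ min(p, |A| + |B| - 1) for A, B nonempty in Z/pZ.
|A| = 4, |B| = 3, p = 13.
CD lower bound = min(13, 4 + 3 - 1) = min(13, 6) = 6.
Compute A + B mod 13 directly:
a = 2: 2+0=2, 2+5=7, 2+10=12
a = 10: 10+0=10, 10+5=2, 10+10=7
a = 11: 11+0=11, 11+5=3, 11+10=8
a = 12: 12+0=12, 12+5=4, 12+10=9
A + B = {2, 3, 4, 7, 8, 9, 10, 11, 12}, so |A + B| = 9.
Verify: 9 ≥ 6? Yes ✓.

CD lower bound = 6, actual |A + B| = 9.


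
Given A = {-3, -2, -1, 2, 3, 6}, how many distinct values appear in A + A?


A + A = {a + a' : a, a' ∈ A}; |A| = 6.
General bounds: 2|A| - 1 ≤ |A + A| ≤ |A|(|A|+1)/2, i.e. 11 ≤ |A + A| ≤ 21.
Lower bound 2|A|-1 is attained iff A is an arithmetic progression.
Enumerate sums a + a' for a ≤ a' (symmetric, so this suffices):
a = -3: -3+-3=-6, -3+-2=-5, -3+-1=-4, -3+2=-1, -3+3=0, -3+6=3
a = -2: -2+-2=-4, -2+-1=-3, -2+2=0, -2+3=1, -2+6=4
a = -1: -1+-1=-2, -1+2=1, -1+3=2, -1+6=5
a = 2: 2+2=4, 2+3=5, 2+6=8
a = 3: 3+3=6, 3+6=9
a = 6: 6+6=12
Distinct sums: {-6, -5, -4, -3, -2, -1, 0, 1, 2, 3, 4, 5, 6, 8, 9, 12}
|A + A| = 16

|A + A| = 16


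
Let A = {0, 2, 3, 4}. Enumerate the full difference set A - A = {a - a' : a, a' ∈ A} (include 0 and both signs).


A - A = {a - a' : a, a' ∈ A}.
Compute a - a' for each ordered pair (a, a'):
a = 0: 0-0=0, 0-2=-2, 0-3=-3, 0-4=-4
a = 2: 2-0=2, 2-2=0, 2-3=-1, 2-4=-2
a = 3: 3-0=3, 3-2=1, 3-3=0, 3-4=-1
a = 4: 4-0=4, 4-2=2, 4-3=1, 4-4=0
Collecting distinct values (and noting 0 appears from a-a):
A - A = {-4, -3, -2, -1, 0, 1, 2, 3, 4}
|A - A| = 9

A - A = {-4, -3, -2, -1, 0, 1, 2, 3, 4}


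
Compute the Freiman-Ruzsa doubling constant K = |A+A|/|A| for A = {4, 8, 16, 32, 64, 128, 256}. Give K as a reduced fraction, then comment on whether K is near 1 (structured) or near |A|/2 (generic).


|A| = 7.
Compute A + A by enumerating all 49 pairs.
A + A = {8, 12, 16, 20, 24, 32, 36, 40, 48, 64, 68, 72, 80, 96, 128, 132, 136, 144, 160, 192, 256, 260, 264, 272, 288, 320, 384, 512}, so |A + A| = 28.
K = |A + A| / |A| = 28/7 = 4/1 ≈ 4.0000.
Reference: AP of size 7 gives K = 13/7 ≈ 1.8571; a fully generic set of size 7 gives K ≈ 4.0000.

|A| = 7, |A + A| = 28, K = 28/7 = 4/1.


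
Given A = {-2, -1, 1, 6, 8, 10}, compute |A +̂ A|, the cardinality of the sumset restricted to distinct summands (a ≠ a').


Restricted sumset: A +̂ A = {a + a' : a ∈ A, a' ∈ A, a ≠ a'}.
Equivalently, take A + A and drop any sum 2a that is achievable ONLY as a + a for a ∈ A (i.e. sums representable only with equal summands).
Enumerate pairs (a, a') with a < a' (symmetric, so each unordered pair gives one sum; this covers all a ≠ a'):
  -2 + -1 = -3
  -2 + 1 = -1
  -2 + 6 = 4
  -2 + 8 = 6
  -2 + 10 = 8
  -1 + 1 = 0
  -1 + 6 = 5
  -1 + 8 = 7
  -1 + 10 = 9
  1 + 6 = 7
  1 + 8 = 9
  1 + 10 = 11
  6 + 8 = 14
  6 + 10 = 16
  8 + 10 = 18
Collected distinct sums: {-3, -1, 0, 4, 5, 6, 7, 8, 9, 11, 14, 16, 18}
|A +̂ A| = 13
(Reference bound: |A +̂ A| ≥ 2|A| - 3 for |A| ≥ 2, with |A| = 6 giving ≥ 9.)

|A +̂ A| = 13


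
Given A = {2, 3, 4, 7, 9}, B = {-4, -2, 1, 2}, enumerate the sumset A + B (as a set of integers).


A + B = {a + b : a ∈ A, b ∈ B}.
Enumerate all |A|·|B| = 5·4 = 20 pairs (a, b) and collect distinct sums.
a = 2: 2+-4=-2, 2+-2=0, 2+1=3, 2+2=4
a = 3: 3+-4=-1, 3+-2=1, 3+1=4, 3+2=5
a = 4: 4+-4=0, 4+-2=2, 4+1=5, 4+2=6
a = 7: 7+-4=3, 7+-2=5, 7+1=8, 7+2=9
a = 9: 9+-4=5, 9+-2=7, 9+1=10, 9+2=11
Collecting distinct sums: A + B = {-2, -1, 0, 1, 2, 3, 4, 5, 6, 7, 8, 9, 10, 11}
|A + B| = 14

A + B = {-2, -1, 0, 1, 2, 3, 4, 5, 6, 7, 8, 9, 10, 11}


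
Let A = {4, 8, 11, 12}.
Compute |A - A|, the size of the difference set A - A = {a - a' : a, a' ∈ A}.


A - A = {a - a' : a, a' ∈ A}; |A| = 4.
Bounds: 2|A|-1 ≤ |A - A| ≤ |A|² - |A| + 1, i.e. 7 ≤ |A - A| ≤ 13.
Note: 0 ∈ A - A always (from a - a). The set is symmetric: if d ∈ A - A then -d ∈ A - A.
Enumerate nonzero differences d = a - a' with a > a' (then include -d):
Positive differences: {1, 3, 4, 7, 8}
Full difference set: {0} ∪ (positive diffs) ∪ (negative diffs).
|A - A| = 1 + 2·5 = 11 (matches direct enumeration: 11).

|A - A| = 11


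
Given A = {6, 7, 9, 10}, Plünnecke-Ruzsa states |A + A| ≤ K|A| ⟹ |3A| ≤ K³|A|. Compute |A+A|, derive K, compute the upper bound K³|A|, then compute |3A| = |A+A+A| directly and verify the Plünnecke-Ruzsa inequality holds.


|A| = 4.
Step 1: Compute A + A by enumerating all 16 pairs.
A + A = {12, 13, 14, 15, 16, 17, 18, 19, 20}, so |A + A| = 9.
Step 2: Doubling constant K = |A + A|/|A| = 9/4 = 9/4 ≈ 2.2500.
Step 3: Plünnecke-Ruzsa gives |3A| ≤ K³·|A| = (2.2500)³ · 4 ≈ 45.5625.
Step 4: Compute 3A = A + A + A directly by enumerating all triples (a,b,c) ∈ A³; |3A| = 13.
Step 5: Check 13 ≤ 45.5625? Yes ✓.

K = 9/4, Plünnecke-Ruzsa bound K³|A| ≈ 45.5625, |3A| = 13, inequality holds.


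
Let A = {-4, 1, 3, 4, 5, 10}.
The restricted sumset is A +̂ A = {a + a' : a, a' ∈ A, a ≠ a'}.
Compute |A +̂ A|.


Restricted sumset: A +̂ A = {a + a' : a ∈ A, a' ∈ A, a ≠ a'}.
Equivalently, take A + A and drop any sum 2a that is achievable ONLY as a + a for a ∈ A (i.e. sums representable only with equal summands).
Enumerate pairs (a, a') with a < a' (symmetric, so each unordered pair gives one sum; this covers all a ≠ a'):
  -4 + 1 = -3
  -4 + 3 = -1
  -4 + 4 = 0
  -4 + 5 = 1
  -4 + 10 = 6
  1 + 3 = 4
  1 + 4 = 5
  1 + 5 = 6
  1 + 10 = 11
  3 + 4 = 7
  3 + 5 = 8
  3 + 10 = 13
  4 + 5 = 9
  4 + 10 = 14
  5 + 10 = 15
Collected distinct sums: {-3, -1, 0, 1, 4, 5, 6, 7, 8, 9, 11, 13, 14, 15}
|A +̂ A| = 14
(Reference bound: |A +̂ A| ≥ 2|A| - 3 for |A| ≥ 2, with |A| = 6 giving ≥ 9.)

|A +̂ A| = 14


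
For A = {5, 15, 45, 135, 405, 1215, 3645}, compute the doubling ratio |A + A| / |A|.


|A| = 7.
Compute A + A by enumerating all 49 pairs.
A + A = {10, 20, 30, 50, 60, 90, 140, 150, 180, 270, 410, 420, 450, 540, 810, 1220, 1230, 1260, 1350, 1620, 2430, 3650, 3660, 3690, 3780, 4050, 4860, 7290}, so |A + A| = 28.
K = |A + A| / |A| = 28/7 = 4/1 ≈ 4.0000.
Reference: AP of size 7 gives K = 13/7 ≈ 1.8571; a fully generic set of size 7 gives K ≈ 4.0000.

|A| = 7, |A + A| = 28, K = 28/7 = 4/1.


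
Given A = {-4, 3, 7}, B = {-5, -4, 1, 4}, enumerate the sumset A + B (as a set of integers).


A + B = {a + b : a ∈ A, b ∈ B}.
Enumerate all |A|·|B| = 3·4 = 12 pairs (a, b) and collect distinct sums.
a = -4: -4+-5=-9, -4+-4=-8, -4+1=-3, -4+4=0
a = 3: 3+-5=-2, 3+-4=-1, 3+1=4, 3+4=7
a = 7: 7+-5=2, 7+-4=3, 7+1=8, 7+4=11
Collecting distinct sums: A + B = {-9, -8, -3, -2, -1, 0, 2, 3, 4, 7, 8, 11}
|A + B| = 12

A + B = {-9, -8, -3, -2, -1, 0, 2, 3, 4, 7, 8, 11}


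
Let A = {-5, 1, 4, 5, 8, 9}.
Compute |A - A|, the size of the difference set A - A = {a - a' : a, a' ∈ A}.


A - A = {a - a' : a, a' ∈ A}; |A| = 6.
Bounds: 2|A|-1 ≤ |A - A| ≤ |A|² - |A| + 1, i.e. 11 ≤ |A - A| ≤ 31.
Note: 0 ∈ A - A always (from a - a). The set is symmetric: if d ∈ A - A then -d ∈ A - A.
Enumerate nonzero differences d = a - a' with a > a' (then include -d):
Positive differences: {1, 3, 4, 5, 6, 7, 8, 9, 10, 13, 14}
Full difference set: {0} ∪ (positive diffs) ∪ (negative diffs).
|A - A| = 1 + 2·11 = 23 (matches direct enumeration: 23).

|A - A| = 23


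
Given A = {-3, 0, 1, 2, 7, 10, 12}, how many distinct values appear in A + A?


A + A = {a + a' : a, a' ∈ A}; |A| = 7.
General bounds: 2|A| - 1 ≤ |A + A| ≤ |A|(|A|+1)/2, i.e. 13 ≤ |A + A| ≤ 28.
Lower bound 2|A|-1 is attained iff A is an arithmetic progression.
Enumerate sums a + a' for a ≤ a' (symmetric, so this suffices):
a = -3: -3+-3=-6, -3+0=-3, -3+1=-2, -3+2=-1, -3+7=4, -3+10=7, -3+12=9
a = 0: 0+0=0, 0+1=1, 0+2=2, 0+7=7, 0+10=10, 0+12=12
a = 1: 1+1=2, 1+2=3, 1+7=8, 1+10=11, 1+12=13
a = 2: 2+2=4, 2+7=9, 2+10=12, 2+12=14
a = 7: 7+7=14, 7+10=17, 7+12=19
a = 10: 10+10=20, 10+12=22
a = 12: 12+12=24
Distinct sums: {-6, -3, -2, -1, 0, 1, 2, 3, 4, 7, 8, 9, 10, 11, 12, 13, 14, 17, 19, 20, 22, 24}
|A + A| = 22

|A + A| = 22


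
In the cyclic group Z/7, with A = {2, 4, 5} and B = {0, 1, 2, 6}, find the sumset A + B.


Work in Z/7Z: reduce every sum a + b modulo 7.
Enumerate all 12 pairs:
a = 2: 2+0=2, 2+1=3, 2+2=4, 2+6=1
a = 4: 4+0=4, 4+1=5, 4+2=6, 4+6=3
a = 5: 5+0=5, 5+1=6, 5+2=0, 5+6=4
Distinct residues collected: {0, 1, 2, 3, 4, 5, 6}
|A + B| = 7 (out of 7 total residues).

A + B = {0, 1, 2, 3, 4, 5, 6}


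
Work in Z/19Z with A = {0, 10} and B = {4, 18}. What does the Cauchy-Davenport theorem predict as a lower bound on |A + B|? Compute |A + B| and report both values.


Cauchy-Davenport: |A + B| ≥ min(p, |A| + |B| - 1) for A, B nonempty in Z/pZ.
|A| = 2, |B| = 2, p = 19.
CD lower bound = min(19, 2 + 2 - 1) = min(19, 3) = 3.
Compute A + B mod 19 directly:
a = 0: 0+4=4, 0+18=18
a = 10: 10+4=14, 10+18=9
A + B = {4, 9, 14, 18}, so |A + B| = 4.
Verify: 4 ≥ 3? Yes ✓.

CD lower bound = 3, actual |A + B| = 4.


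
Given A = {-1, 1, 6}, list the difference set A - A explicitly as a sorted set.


A - A = {a - a' : a, a' ∈ A}.
Compute a - a' for each ordered pair (a, a'):
a = -1: -1--1=0, -1-1=-2, -1-6=-7
a = 1: 1--1=2, 1-1=0, 1-6=-5
a = 6: 6--1=7, 6-1=5, 6-6=0
Collecting distinct values (and noting 0 appears from a-a):
A - A = {-7, -5, -2, 0, 2, 5, 7}
|A - A| = 7

A - A = {-7, -5, -2, 0, 2, 5, 7}


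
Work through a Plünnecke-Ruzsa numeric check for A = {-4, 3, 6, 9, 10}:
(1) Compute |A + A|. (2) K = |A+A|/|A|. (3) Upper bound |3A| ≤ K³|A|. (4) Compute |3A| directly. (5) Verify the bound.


|A| = 5.
Step 1: Compute A + A by enumerating all 25 pairs.
A + A = {-8, -1, 2, 5, 6, 9, 12, 13, 15, 16, 18, 19, 20}, so |A + A| = 13.
Step 2: Doubling constant K = |A + A|/|A| = 13/5 = 13/5 ≈ 2.6000.
Step 3: Plünnecke-Ruzsa gives |3A| ≤ K³·|A| = (2.6000)³ · 5 ≈ 87.8800.
Step 4: Compute 3A = A + A + A directly by enumerating all triples (a,b,c) ∈ A³; |3A| = 25.
Step 5: Check 25 ≤ 87.8800? Yes ✓.

K = 13/5, Plünnecke-Ruzsa bound K³|A| ≈ 87.8800, |3A| = 25, inequality holds.


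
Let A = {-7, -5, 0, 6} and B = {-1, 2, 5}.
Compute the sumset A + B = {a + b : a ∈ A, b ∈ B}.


A + B = {a + b : a ∈ A, b ∈ B}.
Enumerate all |A|·|B| = 4·3 = 12 pairs (a, b) and collect distinct sums.
a = -7: -7+-1=-8, -7+2=-5, -7+5=-2
a = -5: -5+-1=-6, -5+2=-3, -5+5=0
a = 0: 0+-1=-1, 0+2=2, 0+5=5
a = 6: 6+-1=5, 6+2=8, 6+5=11
Collecting distinct sums: A + B = {-8, -6, -5, -3, -2, -1, 0, 2, 5, 8, 11}
|A + B| = 11

A + B = {-8, -6, -5, -3, -2, -1, 0, 2, 5, 8, 11}


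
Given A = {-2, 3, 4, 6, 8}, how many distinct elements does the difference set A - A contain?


A - A = {a - a' : a, a' ∈ A}; |A| = 5.
Bounds: 2|A|-1 ≤ |A - A| ≤ |A|² - |A| + 1, i.e. 9 ≤ |A - A| ≤ 21.
Note: 0 ∈ A - A always (from a - a). The set is symmetric: if d ∈ A - A then -d ∈ A - A.
Enumerate nonzero differences d = a - a' with a > a' (then include -d):
Positive differences: {1, 2, 3, 4, 5, 6, 8, 10}
Full difference set: {0} ∪ (positive diffs) ∪ (negative diffs).
|A - A| = 1 + 2·8 = 17 (matches direct enumeration: 17).

|A - A| = 17


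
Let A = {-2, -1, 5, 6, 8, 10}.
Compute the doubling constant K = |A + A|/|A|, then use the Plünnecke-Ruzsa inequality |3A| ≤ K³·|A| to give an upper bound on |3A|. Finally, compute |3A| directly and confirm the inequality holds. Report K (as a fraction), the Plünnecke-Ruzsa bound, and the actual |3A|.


|A| = 6.
Step 1: Compute A + A by enumerating all 36 pairs.
A + A = {-4, -3, -2, 3, 4, 5, 6, 7, 8, 9, 10, 11, 12, 13, 14, 15, 16, 18, 20}, so |A + A| = 19.
Step 2: Doubling constant K = |A + A|/|A| = 19/6 = 19/6 ≈ 3.1667.
Step 3: Plünnecke-Ruzsa gives |3A| ≤ K³·|A| = (3.1667)³ · 6 ≈ 190.5278.
Step 4: Compute 3A = A + A + A directly by enumerating all triples (a,b,c) ∈ A³; |3A| = 32.
Step 5: Check 32 ≤ 190.5278? Yes ✓.

K = 19/6, Plünnecke-Ruzsa bound K³|A| ≈ 190.5278, |3A| = 32, inequality holds.


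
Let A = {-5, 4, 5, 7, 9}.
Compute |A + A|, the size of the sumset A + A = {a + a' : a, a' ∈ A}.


A + A = {a + a' : a, a' ∈ A}; |A| = 5.
General bounds: 2|A| - 1 ≤ |A + A| ≤ |A|(|A|+1)/2, i.e. 9 ≤ |A + A| ≤ 15.
Lower bound 2|A|-1 is attained iff A is an arithmetic progression.
Enumerate sums a + a' for a ≤ a' (symmetric, so this suffices):
a = -5: -5+-5=-10, -5+4=-1, -5+5=0, -5+7=2, -5+9=4
a = 4: 4+4=8, 4+5=9, 4+7=11, 4+9=13
a = 5: 5+5=10, 5+7=12, 5+9=14
a = 7: 7+7=14, 7+9=16
a = 9: 9+9=18
Distinct sums: {-10, -1, 0, 2, 4, 8, 9, 10, 11, 12, 13, 14, 16, 18}
|A + A| = 14

|A + A| = 14


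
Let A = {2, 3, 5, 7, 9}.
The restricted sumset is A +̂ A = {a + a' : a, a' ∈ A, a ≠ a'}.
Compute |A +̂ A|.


Restricted sumset: A +̂ A = {a + a' : a ∈ A, a' ∈ A, a ≠ a'}.
Equivalently, take A + A and drop any sum 2a that is achievable ONLY as a + a for a ∈ A (i.e. sums representable only with equal summands).
Enumerate pairs (a, a') with a < a' (symmetric, so each unordered pair gives one sum; this covers all a ≠ a'):
  2 + 3 = 5
  2 + 5 = 7
  2 + 7 = 9
  2 + 9 = 11
  3 + 5 = 8
  3 + 7 = 10
  3 + 9 = 12
  5 + 7 = 12
  5 + 9 = 14
  7 + 9 = 16
Collected distinct sums: {5, 7, 8, 9, 10, 11, 12, 14, 16}
|A +̂ A| = 9
(Reference bound: |A +̂ A| ≥ 2|A| - 3 for |A| ≥ 2, with |A| = 5 giving ≥ 7.)

|A +̂ A| = 9


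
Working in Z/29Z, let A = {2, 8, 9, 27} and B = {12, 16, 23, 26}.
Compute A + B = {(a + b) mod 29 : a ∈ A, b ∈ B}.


Work in Z/29Z: reduce every sum a + b modulo 29.
Enumerate all 16 pairs:
a = 2: 2+12=14, 2+16=18, 2+23=25, 2+26=28
a = 8: 8+12=20, 8+16=24, 8+23=2, 8+26=5
a = 9: 9+12=21, 9+16=25, 9+23=3, 9+26=6
a = 27: 27+12=10, 27+16=14, 27+23=21, 27+26=24
Distinct residues collected: {2, 3, 5, 6, 10, 14, 18, 20, 21, 24, 25, 28}
|A + B| = 12 (out of 29 total residues).

A + B = {2, 3, 5, 6, 10, 14, 18, 20, 21, 24, 25, 28}


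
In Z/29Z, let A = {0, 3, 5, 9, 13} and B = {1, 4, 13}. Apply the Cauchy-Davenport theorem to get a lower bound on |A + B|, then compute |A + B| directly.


Cauchy-Davenport: |A + B| ≥ min(p, |A| + |B| - 1) for A, B nonempty in Z/pZ.
|A| = 5, |B| = 3, p = 29.
CD lower bound = min(29, 5 + 3 - 1) = min(29, 7) = 7.
Compute A + B mod 29 directly:
a = 0: 0+1=1, 0+4=4, 0+13=13
a = 3: 3+1=4, 3+4=7, 3+13=16
a = 5: 5+1=6, 5+4=9, 5+13=18
a = 9: 9+1=10, 9+4=13, 9+13=22
a = 13: 13+1=14, 13+4=17, 13+13=26
A + B = {1, 4, 6, 7, 9, 10, 13, 14, 16, 17, 18, 22, 26}, so |A + B| = 13.
Verify: 13 ≥ 7? Yes ✓.

CD lower bound = 7, actual |A + B| = 13.


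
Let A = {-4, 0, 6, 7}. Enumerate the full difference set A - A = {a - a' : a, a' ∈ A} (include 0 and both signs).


A - A = {a - a' : a, a' ∈ A}.
Compute a - a' for each ordered pair (a, a'):
a = -4: -4--4=0, -4-0=-4, -4-6=-10, -4-7=-11
a = 0: 0--4=4, 0-0=0, 0-6=-6, 0-7=-7
a = 6: 6--4=10, 6-0=6, 6-6=0, 6-7=-1
a = 7: 7--4=11, 7-0=7, 7-6=1, 7-7=0
Collecting distinct values (and noting 0 appears from a-a):
A - A = {-11, -10, -7, -6, -4, -1, 0, 1, 4, 6, 7, 10, 11}
|A - A| = 13

A - A = {-11, -10, -7, -6, -4, -1, 0, 1, 4, 6, 7, 10, 11}


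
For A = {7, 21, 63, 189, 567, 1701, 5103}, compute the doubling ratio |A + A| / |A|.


|A| = 7.
Compute A + A by enumerating all 49 pairs.
A + A = {14, 28, 42, 70, 84, 126, 196, 210, 252, 378, 574, 588, 630, 756, 1134, 1708, 1722, 1764, 1890, 2268, 3402, 5110, 5124, 5166, 5292, 5670, 6804, 10206}, so |A + A| = 28.
K = |A + A| / |A| = 28/7 = 4/1 ≈ 4.0000.
Reference: AP of size 7 gives K = 13/7 ≈ 1.8571; a fully generic set of size 7 gives K ≈ 4.0000.

|A| = 7, |A + A| = 28, K = 28/7 = 4/1.


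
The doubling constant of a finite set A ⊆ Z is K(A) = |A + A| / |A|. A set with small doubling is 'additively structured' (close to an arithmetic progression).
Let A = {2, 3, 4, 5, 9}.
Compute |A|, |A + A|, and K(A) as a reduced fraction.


|A| = 5.
Compute A + A by enumerating all 25 pairs.
A + A = {4, 5, 6, 7, 8, 9, 10, 11, 12, 13, 14, 18}, so |A + A| = 12.
K = |A + A| / |A| = 12/5 (already in lowest terms) ≈ 2.4000.
Reference: AP of size 5 gives K = 9/5 ≈ 1.8000; a fully generic set of size 5 gives K ≈ 3.0000.

|A| = 5, |A + A| = 12, K = 12/5.


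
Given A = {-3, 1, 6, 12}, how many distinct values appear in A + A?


A + A = {a + a' : a, a' ∈ A}; |A| = 4.
General bounds: 2|A| - 1 ≤ |A + A| ≤ |A|(|A|+1)/2, i.e. 7 ≤ |A + A| ≤ 10.
Lower bound 2|A|-1 is attained iff A is an arithmetic progression.
Enumerate sums a + a' for a ≤ a' (symmetric, so this suffices):
a = -3: -3+-3=-6, -3+1=-2, -3+6=3, -3+12=9
a = 1: 1+1=2, 1+6=7, 1+12=13
a = 6: 6+6=12, 6+12=18
a = 12: 12+12=24
Distinct sums: {-6, -2, 2, 3, 7, 9, 12, 13, 18, 24}
|A + A| = 10

|A + A| = 10


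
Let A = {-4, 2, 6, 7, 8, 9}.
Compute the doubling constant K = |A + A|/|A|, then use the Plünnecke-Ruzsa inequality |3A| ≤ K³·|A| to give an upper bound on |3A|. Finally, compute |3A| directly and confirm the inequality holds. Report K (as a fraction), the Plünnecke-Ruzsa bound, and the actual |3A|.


|A| = 6.
Step 1: Compute A + A by enumerating all 36 pairs.
A + A = {-8, -2, 2, 3, 4, 5, 8, 9, 10, 11, 12, 13, 14, 15, 16, 17, 18}, so |A + A| = 17.
Step 2: Doubling constant K = |A + A|/|A| = 17/6 = 17/6 ≈ 2.8333.
Step 3: Plünnecke-Ruzsa gives |3A| ≤ K³·|A| = (2.8333)³ · 6 ≈ 136.4722.
Step 4: Compute 3A = A + A + A directly by enumerating all triples (a,b,c) ∈ A³; |3A| = 30.
Step 5: Check 30 ≤ 136.4722? Yes ✓.

K = 17/6, Plünnecke-Ruzsa bound K³|A| ≈ 136.4722, |3A| = 30, inequality holds.


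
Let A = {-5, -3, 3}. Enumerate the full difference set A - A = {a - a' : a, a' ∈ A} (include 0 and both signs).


A - A = {a - a' : a, a' ∈ A}.
Compute a - a' for each ordered pair (a, a'):
a = -5: -5--5=0, -5--3=-2, -5-3=-8
a = -3: -3--5=2, -3--3=0, -3-3=-6
a = 3: 3--5=8, 3--3=6, 3-3=0
Collecting distinct values (and noting 0 appears from a-a):
A - A = {-8, -6, -2, 0, 2, 6, 8}
|A - A| = 7

A - A = {-8, -6, -2, 0, 2, 6, 8}


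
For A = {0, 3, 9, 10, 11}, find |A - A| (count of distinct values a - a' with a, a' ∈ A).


A - A = {a - a' : a, a' ∈ A}; |A| = 5.
Bounds: 2|A|-1 ≤ |A - A| ≤ |A|² - |A| + 1, i.e. 9 ≤ |A - A| ≤ 21.
Note: 0 ∈ A - A always (from a - a). The set is symmetric: if d ∈ A - A then -d ∈ A - A.
Enumerate nonzero differences d = a - a' with a > a' (then include -d):
Positive differences: {1, 2, 3, 6, 7, 8, 9, 10, 11}
Full difference set: {0} ∪ (positive diffs) ∪ (negative diffs).
|A - A| = 1 + 2·9 = 19 (matches direct enumeration: 19).

|A - A| = 19


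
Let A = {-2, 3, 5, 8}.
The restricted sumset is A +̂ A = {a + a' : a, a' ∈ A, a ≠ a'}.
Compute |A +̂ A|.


Restricted sumset: A +̂ A = {a + a' : a ∈ A, a' ∈ A, a ≠ a'}.
Equivalently, take A + A and drop any sum 2a that is achievable ONLY as a + a for a ∈ A (i.e. sums representable only with equal summands).
Enumerate pairs (a, a') with a < a' (symmetric, so each unordered pair gives one sum; this covers all a ≠ a'):
  -2 + 3 = 1
  -2 + 5 = 3
  -2 + 8 = 6
  3 + 5 = 8
  3 + 8 = 11
  5 + 8 = 13
Collected distinct sums: {1, 3, 6, 8, 11, 13}
|A +̂ A| = 6
(Reference bound: |A +̂ A| ≥ 2|A| - 3 for |A| ≥ 2, with |A| = 4 giving ≥ 5.)

|A +̂ A| = 6


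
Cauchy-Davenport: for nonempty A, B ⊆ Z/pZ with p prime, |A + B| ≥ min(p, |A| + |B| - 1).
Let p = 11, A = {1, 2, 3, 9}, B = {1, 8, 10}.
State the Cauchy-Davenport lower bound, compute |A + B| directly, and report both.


Cauchy-Davenport: |A + B| ≥ min(p, |A| + |B| - 1) for A, B nonempty in Z/pZ.
|A| = 4, |B| = 3, p = 11.
CD lower bound = min(11, 4 + 3 - 1) = min(11, 6) = 6.
Compute A + B mod 11 directly:
a = 1: 1+1=2, 1+8=9, 1+10=0
a = 2: 2+1=3, 2+8=10, 2+10=1
a = 3: 3+1=4, 3+8=0, 3+10=2
a = 9: 9+1=10, 9+8=6, 9+10=8
A + B = {0, 1, 2, 3, 4, 6, 8, 9, 10}, so |A + B| = 9.
Verify: 9 ≥ 6? Yes ✓.

CD lower bound = 6, actual |A + B| = 9.


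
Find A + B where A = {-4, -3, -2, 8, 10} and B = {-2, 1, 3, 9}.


A + B = {a + b : a ∈ A, b ∈ B}.
Enumerate all |A|·|B| = 5·4 = 20 pairs (a, b) and collect distinct sums.
a = -4: -4+-2=-6, -4+1=-3, -4+3=-1, -4+9=5
a = -3: -3+-2=-5, -3+1=-2, -3+3=0, -3+9=6
a = -2: -2+-2=-4, -2+1=-1, -2+3=1, -2+9=7
a = 8: 8+-2=6, 8+1=9, 8+3=11, 8+9=17
a = 10: 10+-2=8, 10+1=11, 10+3=13, 10+9=19
Collecting distinct sums: A + B = {-6, -5, -4, -3, -2, -1, 0, 1, 5, 6, 7, 8, 9, 11, 13, 17, 19}
|A + B| = 17

A + B = {-6, -5, -4, -3, -2, -1, 0, 1, 5, 6, 7, 8, 9, 11, 13, 17, 19}


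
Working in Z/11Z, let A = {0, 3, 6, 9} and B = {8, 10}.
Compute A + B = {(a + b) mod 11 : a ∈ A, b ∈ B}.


Work in Z/11Z: reduce every sum a + b modulo 11.
Enumerate all 8 pairs:
a = 0: 0+8=8, 0+10=10
a = 3: 3+8=0, 3+10=2
a = 6: 6+8=3, 6+10=5
a = 9: 9+8=6, 9+10=8
Distinct residues collected: {0, 2, 3, 5, 6, 8, 10}
|A + B| = 7 (out of 11 total residues).

A + B = {0, 2, 3, 5, 6, 8, 10}


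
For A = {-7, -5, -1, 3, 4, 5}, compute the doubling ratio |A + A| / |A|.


|A| = 6.
Compute A + A by enumerating all 36 pairs.
A + A = {-14, -12, -10, -8, -6, -4, -3, -2, -1, 0, 2, 3, 4, 6, 7, 8, 9, 10}, so |A + A| = 18.
K = |A + A| / |A| = 18/6 = 3/1 ≈ 3.0000.
Reference: AP of size 6 gives K = 11/6 ≈ 1.8333; a fully generic set of size 6 gives K ≈ 3.5000.

|A| = 6, |A + A| = 18, K = 18/6 = 3/1.


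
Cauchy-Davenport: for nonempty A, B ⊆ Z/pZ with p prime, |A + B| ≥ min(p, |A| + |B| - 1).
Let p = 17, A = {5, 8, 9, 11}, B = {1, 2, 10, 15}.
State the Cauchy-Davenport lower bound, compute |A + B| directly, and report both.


Cauchy-Davenport: |A + B| ≥ min(p, |A| + |B| - 1) for A, B nonempty in Z/pZ.
|A| = 4, |B| = 4, p = 17.
CD lower bound = min(17, 4 + 4 - 1) = min(17, 7) = 7.
Compute A + B mod 17 directly:
a = 5: 5+1=6, 5+2=7, 5+10=15, 5+15=3
a = 8: 8+1=9, 8+2=10, 8+10=1, 8+15=6
a = 9: 9+1=10, 9+2=11, 9+10=2, 9+15=7
a = 11: 11+1=12, 11+2=13, 11+10=4, 11+15=9
A + B = {1, 2, 3, 4, 6, 7, 9, 10, 11, 12, 13, 15}, so |A + B| = 12.
Verify: 12 ≥ 7? Yes ✓.

CD lower bound = 7, actual |A + B| = 12.


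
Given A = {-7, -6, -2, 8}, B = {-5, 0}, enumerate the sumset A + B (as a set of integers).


A + B = {a + b : a ∈ A, b ∈ B}.
Enumerate all |A|·|B| = 4·2 = 8 pairs (a, b) and collect distinct sums.
a = -7: -7+-5=-12, -7+0=-7
a = -6: -6+-5=-11, -6+0=-6
a = -2: -2+-5=-7, -2+0=-2
a = 8: 8+-5=3, 8+0=8
Collecting distinct sums: A + B = {-12, -11, -7, -6, -2, 3, 8}
|A + B| = 7

A + B = {-12, -11, -7, -6, -2, 3, 8}


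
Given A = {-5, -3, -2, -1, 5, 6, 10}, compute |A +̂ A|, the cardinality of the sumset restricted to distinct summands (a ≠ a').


Restricted sumset: A +̂ A = {a + a' : a ∈ A, a' ∈ A, a ≠ a'}.
Equivalently, take A + A and drop any sum 2a that is achievable ONLY as a + a for a ∈ A (i.e. sums representable only with equal summands).
Enumerate pairs (a, a') with a < a' (symmetric, so each unordered pair gives one sum; this covers all a ≠ a'):
  -5 + -3 = -8
  -5 + -2 = -7
  -5 + -1 = -6
  -5 + 5 = 0
  -5 + 6 = 1
  -5 + 10 = 5
  -3 + -2 = -5
  -3 + -1 = -4
  -3 + 5 = 2
  -3 + 6 = 3
  -3 + 10 = 7
  -2 + -1 = -3
  -2 + 5 = 3
  -2 + 6 = 4
  -2 + 10 = 8
  -1 + 5 = 4
  -1 + 6 = 5
  -1 + 10 = 9
  5 + 6 = 11
  5 + 10 = 15
  6 + 10 = 16
Collected distinct sums: {-8, -7, -6, -5, -4, -3, 0, 1, 2, 3, 4, 5, 7, 8, 9, 11, 15, 16}
|A +̂ A| = 18
(Reference bound: |A +̂ A| ≥ 2|A| - 3 for |A| ≥ 2, with |A| = 7 giving ≥ 11.)

|A +̂ A| = 18
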